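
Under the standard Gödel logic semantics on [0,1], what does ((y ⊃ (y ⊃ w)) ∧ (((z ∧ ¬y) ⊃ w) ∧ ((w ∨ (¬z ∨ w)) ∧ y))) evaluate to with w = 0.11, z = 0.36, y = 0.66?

0.11

(y ⊃ w): 0.66 > 0.11, so result = 0.11
(y ⊃ (y ⊃ w)): 0.66 > 0.11, so result = 0.11
¬y: Gödel ¬ of 0.66 = 0 (operand ≠ 0)
(z ∧ ¬y) = min(0.36, 0) = 0
((z ∧ ¬y) ⊃ w): 0 ≤ 0.11, so result = 1
¬z: Gödel ¬ of 0.36 = 0 (operand ≠ 0)
(¬z ∨ w) = max(0, 0.11) = 0.11
(w ∨ (¬z ∨ w)) = max(0.11, 0.11) = 0.11
((w ∨ (¬z ∨ w)) ∧ y) = min(0.11, 0.66) = 0.11
(((z ∧ ¬y) ⊃ w) ∧ ((w ∨ (¬z ∨ w)) ∧ y)) = min(1, 0.11) = 0.11
((y ⊃ (y ⊃ w)) ∧ (((z ∧ ¬y) ⊃ w) ∧ ((w ∨ (¬z ∨ w)) ∧ y))) = min(0.11, 0.11) = 0.11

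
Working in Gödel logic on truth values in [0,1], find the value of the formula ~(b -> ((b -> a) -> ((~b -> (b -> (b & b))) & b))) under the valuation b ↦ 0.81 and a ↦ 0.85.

0.00

(b -> a): 0.81 ≤ 0.85, so result = 1
~b: Gödel ¬ of 0.81 = 0 (operand ≠ 0)
(b & b) = min(0.81, 0.81) = 0.81
(b -> (b & b)): 0.81 ≤ 0.81, so result = 1
(~b -> (b -> (b & b))): 0 ≤ 1, so result = 1
((~b -> (b -> (b & b))) & b) = min(1, 0.81) = 0.81
((b -> a) -> ((~b -> (b -> (b & b))) & b)): 1 > 0.81, so result = 0.81
(b -> ((b -> a) -> ((~b -> (b -> (b & b))) & b))): 0.81 ≤ 0.81, so result = 1
~(b -> ((b -> a) -> ((~b -> (b -> (b & b))) & b))): Gödel ¬ of 1 = 0 (operand ≠ 0)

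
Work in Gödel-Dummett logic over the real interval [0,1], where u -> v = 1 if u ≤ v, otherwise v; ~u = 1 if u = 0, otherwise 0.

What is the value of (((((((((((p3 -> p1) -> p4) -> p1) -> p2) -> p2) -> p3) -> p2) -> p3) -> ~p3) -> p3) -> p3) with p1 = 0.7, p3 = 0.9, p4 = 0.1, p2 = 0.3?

0.90

(p3 -> p1): 0.9 > 0.7, so result = 0.7
((p3 -> p1) -> p4): 0.7 > 0.1, so result = 0.1
(((p3 -> p1) -> p4) -> p1): 0.1 ≤ 0.7, so result = 1
((((p3 -> p1) -> p4) -> p1) -> p2): 1 > 0.3, so result = 0.3
(((((p3 -> p1) -> p4) -> p1) -> p2) -> p2): 0.3 ≤ 0.3, so result = 1
((((((p3 -> p1) -> p4) -> p1) -> p2) -> p2) -> p3): 1 > 0.9, so result = 0.9
(((((((p3 -> p1) -> p4) -> p1) -> p2) -> p2) -> p3) -> p2): 0.9 > 0.3, so result = 0.3
((((((((p3 -> p1) -> p4) -> p1) -> p2) -> p2) -> p3) -> p2) -> p3): 0.3 ≤ 0.9, so result = 1
~p3: Gödel ¬ of 0.9 = 0 (operand ≠ 0)
(((((((((p3 -> p1) -> p4) -> p1) -> p2) -> p2) -> p3) -> p2) -> p3) -> ~p3): 1 > 0, so result = 0
((((((((((p3 -> p1) -> p4) -> p1) -> p2) -> p2) -> p3) -> p2) -> p3) -> ~p3) -> p3): 0 ≤ 0.9, so result = 1
(((((((((((p3 -> p1) -> p4) -> p1) -> p2) -> p2) -> p3) -> p2) -> p3) -> ~p3) -> p3) -> p3): 1 > 0.9, so result = 0.9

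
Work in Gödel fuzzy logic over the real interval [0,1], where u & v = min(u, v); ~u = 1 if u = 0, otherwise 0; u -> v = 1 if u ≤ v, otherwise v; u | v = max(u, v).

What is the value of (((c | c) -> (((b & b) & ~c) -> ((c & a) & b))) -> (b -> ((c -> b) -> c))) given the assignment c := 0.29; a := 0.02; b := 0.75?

(c | c) = max(0.29, 0.29) = 0.29
(b & b) = min(0.75, 0.75) = 0.75
~c: Gödel ¬ of 0.29 = 0 (operand ≠ 0)
((b & b) & ~c) = min(0.75, 0) = 0
(c & a) = min(0.29, 0.02) = 0.02
((c & a) & b) = min(0.02, 0.75) = 0.02
(((b & b) & ~c) -> ((c & a) & b)): 0 ≤ 0.02, so result = 1
((c | c) -> (((b & b) & ~c) -> ((c & a) & b))): 0.29 ≤ 1, so result = 1
(c -> b): 0.29 ≤ 0.75, so result = 1
((c -> b) -> c): 1 > 0.29, so result = 0.29
(b -> ((c -> b) -> c)): 0.75 > 0.29, so result = 0.29
(((c | c) -> (((b & b) & ~c) -> ((c & a) & b))) -> (b -> ((c -> b) -> c))): 1 > 0.29, so result = 0.29

0.29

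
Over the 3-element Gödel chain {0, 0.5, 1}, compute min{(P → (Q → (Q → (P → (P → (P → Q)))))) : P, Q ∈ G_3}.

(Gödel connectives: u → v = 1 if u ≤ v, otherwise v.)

Every assignment gives 1. For instance at P = 0, Q = 0:
  (P → Q): 0 ≤ 0, so result = 1
  (P → (P → Q)): 0 ≤ 1, so result = 1
  (P → (P → (P → Q))): 0 ≤ 1, so result = 1
  (Q → (P → (P → (P → Q)))): 0 ≤ 1, so result = 1
  (Q → (Q → (P → (P → (P → Q))))): 0 ≤ 1, so result = 1
  (P → (Q → (Q → (P → (P → (P → Q)))))): 0 ≤ 1, so result = 1
All 9 assignments give value 1 — the formula is a G_3-tautology.

1.00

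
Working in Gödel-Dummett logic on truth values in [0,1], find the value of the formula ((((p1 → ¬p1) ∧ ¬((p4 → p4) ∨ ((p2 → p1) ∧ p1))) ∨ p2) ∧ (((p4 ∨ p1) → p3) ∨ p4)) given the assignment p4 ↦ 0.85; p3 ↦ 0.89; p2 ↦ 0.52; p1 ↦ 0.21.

¬p1: Gödel ¬ of 0.21 = 0 (operand ≠ 0)
(p1 → ¬p1): 0.21 > 0, so result = 0
(p4 → p4): 0.85 ≤ 0.85, so result = 1
(p2 → p1): 0.52 > 0.21, so result = 0.21
((p2 → p1) ∧ p1) = min(0.21, 0.21) = 0.21
((p4 → p4) ∨ ((p2 → p1) ∧ p1)) = max(1, 0.21) = 1
¬((p4 → p4) ∨ ((p2 → p1) ∧ p1)): Gödel ¬ of 1 = 0 (operand ≠ 0)
((p1 → ¬p1) ∧ ¬((p4 → p4) ∨ ((p2 → p1) ∧ p1))) = min(0, 0) = 0
(((p1 → ¬p1) ∧ ¬((p4 → p4) ∨ ((p2 → p1) ∧ p1))) ∨ p2) = max(0, 0.52) = 0.52
(p4 ∨ p1) = max(0.85, 0.21) = 0.85
((p4 ∨ p1) → p3): 0.85 ≤ 0.89, so result = 1
(((p4 ∨ p1) → p3) ∨ p4) = max(1, 0.85) = 1
((((p1 → ¬p1) ∧ ¬((p4 → p4) ∨ ((p2 → p1) ∧ p1))) ∨ p2) ∧ (((p4 ∨ p1) → p3) ∨ p4)) = min(0.52, 1) = 0.52

0.52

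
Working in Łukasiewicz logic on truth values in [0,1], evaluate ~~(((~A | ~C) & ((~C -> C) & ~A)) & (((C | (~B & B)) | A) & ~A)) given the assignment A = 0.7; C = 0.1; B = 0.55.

~A: Łukasiewicz ¬ gives 1 − 0.7 = 0.3
~C: Łukasiewicz ¬ gives 1 − 0.1 = 0.9
(~A | ~C) = max(0.3, 0.9) = 0.9
~C: Łukasiewicz ¬ gives 1 − 0.1 = 0.9
(~C -> C): min(1, 1 − 0.9 + 0.1) = 0.2
~A: Łukasiewicz ¬ gives 1 − 0.7 = 0.3
((~C -> C) & ~A) = min(0.2, 0.3) = 0.2
((~A | ~C) & ((~C -> C) & ~A)) = min(0.9, 0.2) = 0.2
~B: Łukasiewicz ¬ gives 1 − 0.55 = 0.45
(~B & B) = min(0.45, 0.55) = 0.45
(C | (~B & B)) = max(0.1, 0.45) = 0.45
((C | (~B & B)) | A) = max(0.45, 0.7) = 0.7
~A: Łukasiewicz ¬ gives 1 − 0.7 = 0.3
(((C | (~B & B)) | A) & ~A) = min(0.7, 0.3) = 0.3
(((~A | ~C) & ((~C -> C) & ~A)) & (((C | (~B & B)) | A) & ~A)) = min(0.2, 0.3) = 0.2
~(((~A | ~C) & ((~C -> C) & ~A)) & (((C | (~B & B)) | A) & ~A)): Łukasiewicz ¬ gives 1 − 0.2 = 0.8
~~(((~A | ~C) & ((~C -> C) & ~A)) & (((C | (~B & B)) | A) & ~A)): Łukasiewicz ¬ gives 1 − 0.8 = 0.2

0.20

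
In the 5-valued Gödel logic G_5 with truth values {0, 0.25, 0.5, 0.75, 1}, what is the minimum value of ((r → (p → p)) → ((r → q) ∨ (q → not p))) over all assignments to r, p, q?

0.25

The minimum is attained at r = 0.5, p = 0.25, q = 0.25:
  (p → p): 0.25 ≤ 0.25, so result = 1
  (r → (p → p)): 0.5 ≤ 1, so result = 1
  (r → q): 0.5 > 0.25, so result = 0.25
  not p: Gödel ¬ of 0.25 = 0 (operand ≠ 0)
  (q → not p): 0.25 > 0, so result = 0
  ((r → q) ∨ (q → not p)) = max(0.25, 0) = 0.25
  ((r → (p → p)) → ((r → q) ∨ (q → not p))): 1 > 0.25, so result = 0.25
Checking all 125 assignments confirms none give a value below 0.25.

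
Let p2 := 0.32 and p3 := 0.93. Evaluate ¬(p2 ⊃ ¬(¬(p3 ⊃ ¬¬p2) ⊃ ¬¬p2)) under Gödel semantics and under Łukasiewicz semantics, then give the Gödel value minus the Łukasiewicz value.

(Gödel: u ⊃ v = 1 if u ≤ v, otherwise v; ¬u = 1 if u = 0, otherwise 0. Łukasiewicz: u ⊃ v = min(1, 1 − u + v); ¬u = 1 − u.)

Gödel evaluation:
  ¬p2: Gödel ¬ of 0.32 = 0 (operand ≠ 0)
  ¬¬p2: Gödel ¬ of 0 = 1 (operand is 0)
  (p3 ⊃ ¬¬p2): 0.93 ≤ 1, so result = 1
  ¬(p3 ⊃ ¬¬p2): Gödel ¬ of 1 = 0 (operand ≠ 0)
  ¬p2: Gödel ¬ of 0.32 = 0 (operand ≠ 0)
  ¬¬p2: Gödel ¬ of 0 = 1 (operand is 0)
  (¬(p3 ⊃ ¬¬p2) ⊃ ¬¬p2): 0 ≤ 1, so result = 1
  ¬(¬(p3 ⊃ ¬¬p2) ⊃ ¬¬p2): Gödel ¬ of 1 = 0 (operand ≠ 0)
  (p2 ⊃ ¬(¬(p3 ⊃ ¬¬p2) ⊃ ¬¬p2)): 0.32 > 0, so result = 0
  ¬(p2 ⊃ ¬(¬(p3 ⊃ ¬¬p2) ⊃ ¬¬p2)): Gödel ¬ of 0 = 1 (operand is 0)
  Gödel value = 1
Łukasiewicz evaluation:
  ¬p2: Łukasiewicz ¬ gives 1 − 0.32 = 0.68
  ¬¬p2: Łukasiewicz ¬ gives 1 − 0.68 = 0.32
  (p3 ⊃ ¬¬p2): min(1, 1 − 0.93 + 0.32) = 0.39
  ¬(p3 ⊃ ¬¬p2): Łukasiewicz ¬ gives 1 − 0.39 = 0.61
  ¬p2: Łukasiewicz ¬ gives 1 − 0.32 = 0.68
  ¬¬p2: Łukasiewicz ¬ gives 1 − 0.68 = 0.32
  (¬(p3 ⊃ ¬¬p2) ⊃ ¬¬p2): min(1, 1 − 0.61 + 0.32) = 0.71
  ¬(¬(p3 ⊃ ¬¬p2) ⊃ ¬¬p2): Łukasiewicz ¬ gives 1 − 0.71 = 0.29
  (p2 ⊃ ¬(¬(p3 ⊃ ¬¬p2) ⊃ ¬¬p2)): min(1, 1 − 0.32 + 0.29) = 0.97
  ¬(p2 ⊃ ¬(¬(p3 ⊃ ¬¬p2) ⊃ ¬¬p2)): Łukasiewicz ¬ gives 1 − 0.97 = 0.03
  Łukasiewicz value = 0.03
Difference: 1 − 0.03 = 0.97

0.97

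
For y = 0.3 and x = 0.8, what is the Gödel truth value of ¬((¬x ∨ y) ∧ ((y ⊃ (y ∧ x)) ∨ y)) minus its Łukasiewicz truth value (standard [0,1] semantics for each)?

Gödel evaluation:
  ¬x: Gödel ¬ of 0.8 = 0 (operand ≠ 0)
  (¬x ∨ y) = max(0, 0.3) = 0.3
  (y ∧ x) = min(0.3, 0.8) = 0.3
  (y ⊃ (y ∧ x)): 0.3 ≤ 0.3, so result = 1
  ((y ⊃ (y ∧ x)) ∨ y) = max(1, 0.3) = 1
  ((¬x ∨ y) ∧ ((y ⊃ (y ∧ x)) ∨ y)) = min(0.3, 1) = 0.3
  ¬((¬x ∨ y) ∧ ((y ⊃ (y ∧ x)) ∨ y)): Gödel ¬ of 0.3 = 0 (operand ≠ 0)
  Gödel value = 0
Łukasiewicz evaluation:
  ¬x: Łukasiewicz ¬ gives 1 − 0.8 = 0.2
  (¬x ∨ y) = max(0.2, 0.3) = 0.3
  (y ∧ x) = min(0.3, 0.8) = 0.3
  (y ⊃ (y ∧ x)): min(1, 1 − 0.3 + 0.3) = 1
  ((y ⊃ (y ∧ x)) ∨ y) = max(1, 0.3) = 1
  ((¬x ∨ y) ∧ ((y ⊃ (y ∧ x)) ∨ y)) = min(0.3, 1) = 0.3
  ¬((¬x ∨ y) ∧ ((y ⊃ (y ∧ x)) ∨ y)): Łukasiewicz ¬ gives 1 − 0.3 = 0.7
  Łukasiewicz value = 0.7
Difference: 0 − 0.7 = -0.70

-0.70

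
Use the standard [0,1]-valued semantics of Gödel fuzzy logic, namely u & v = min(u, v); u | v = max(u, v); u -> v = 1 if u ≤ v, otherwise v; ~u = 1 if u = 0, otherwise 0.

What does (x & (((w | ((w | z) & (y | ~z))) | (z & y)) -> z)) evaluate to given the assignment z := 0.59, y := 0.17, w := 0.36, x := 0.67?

0.67

(w | z) = max(0.36, 0.59) = 0.59
~z: Gödel ¬ of 0.59 = 0 (operand ≠ 0)
(y | ~z) = max(0.17, 0) = 0.17
((w | z) & (y | ~z)) = min(0.59, 0.17) = 0.17
(w | ((w | z) & (y | ~z))) = max(0.36, 0.17) = 0.36
(z & y) = min(0.59, 0.17) = 0.17
((w | ((w | z) & (y | ~z))) | (z & y)) = max(0.36, 0.17) = 0.36
(((w | ((w | z) & (y | ~z))) | (z & y)) -> z): 0.36 ≤ 0.59, so result = 1
(x & (((w | ((w | z) & (y | ~z))) | (z & y)) -> z)) = min(0.67, 1) = 0.67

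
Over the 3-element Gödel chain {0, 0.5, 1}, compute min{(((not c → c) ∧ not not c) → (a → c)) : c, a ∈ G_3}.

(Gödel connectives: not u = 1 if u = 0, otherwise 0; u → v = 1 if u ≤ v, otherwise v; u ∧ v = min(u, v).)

The minimum is attained at c = 0.5, a = 1:
  not c: Gödel ¬ of 0.5 = 0 (operand ≠ 0)
  (not c → c): 0 ≤ 0.5, so result = 1
  not c: Gödel ¬ of 0.5 = 0 (operand ≠ 0)
  not not c: Gödel ¬ of 0 = 1 (operand is 0)
  ((not c → c) ∧ not not c) = min(1, 1) = 1
  (a → c): 1 > 0.5, so result = 0.5
  (((not c → c) ∧ not not c) → (a → c)): 1 > 0.5, so result = 0.5
Checking all 9 assignments confirms none give a value below 0.50.

0.50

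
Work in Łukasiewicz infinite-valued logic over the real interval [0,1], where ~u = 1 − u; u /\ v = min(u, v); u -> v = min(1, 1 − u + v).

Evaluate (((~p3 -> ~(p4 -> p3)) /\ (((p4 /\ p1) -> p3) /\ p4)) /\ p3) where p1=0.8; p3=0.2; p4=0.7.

~p3: Łukasiewicz ¬ gives 1 − 0.2 = 0.8
(p4 -> p3): min(1, 1 − 0.7 + 0.2) = 0.5
~(p4 -> p3): Łukasiewicz ¬ gives 1 − 0.5 = 0.5
(~p3 -> ~(p4 -> p3)): min(1, 1 − 0.8 + 0.5) = 0.7
(p4 /\ p1) = min(0.7, 0.8) = 0.7
((p4 /\ p1) -> p3): min(1, 1 − 0.7 + 0.2) = 0.5
(((p4 /\ p1) -> p3) /\ p4) = min(0.5, 0.7) = 0.5
((~p3 -> ~(p4 -> p3)) /\ (((p4 /\ p1) -> p3) /\ p4)) = min(0.7, 0.5) = 0.5
(((~p3 -> ~(p4 -> p3)) /\ (((p4 /\ p1) -> p3) /\ p4)) /\ p3) = min(0.5, 0.2) = 0.2

0.20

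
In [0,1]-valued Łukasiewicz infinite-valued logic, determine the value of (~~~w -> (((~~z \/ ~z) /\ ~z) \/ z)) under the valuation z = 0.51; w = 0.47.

~w: Łukasiewicz ¬ gives 1 − 0.47 = 0.53
~~w: Łukasiewicz ¬ gives 1 − 0.53 = 0.47
~~~w: Łukasiewicz ¬ gives 1 − 0.47 = 0.53
~z: Łukasiewicz ¬ gives 1 − 0.51 = 0.49
~~z: Łukasiewicz ¬ gives 1 − 0.49 = 0.51
~z: Łukasiewicz ¬ gives 1 − 0.51 = 0.49
(~~z \/ ~z) = max(0.51, 0.49) = 0.51
~z: Łukasiewicz ¬ gives 1 − 0.51 = 0.49
((~~z \/ ~z) /\ ~z) = min(0.51, 0.49) = 0.49
(((~~z \/ ~z) /\ ~z) \/ z) = max(0.49, 0.51) = 0.51
(~~~w -> (((~~z \/ ~z) /\ ~z) \/ z)): min(1, 1 − 0.53 + 0.51) = 0.98

0.98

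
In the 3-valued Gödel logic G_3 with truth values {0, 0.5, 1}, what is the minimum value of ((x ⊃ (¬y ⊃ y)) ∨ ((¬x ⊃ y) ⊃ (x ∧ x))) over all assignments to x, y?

The minimum is attained at x = 0.5, y = 0:
  ¬y: Gödel ¬ of 0 = 1 (operand is 0)
  (¬y ⊃ y): 1 > 0, so result = 0
  (x ⊃ (¬y ⊃ y)): 0.5 > 0, so result = 0
  ¬x: Gödel ¬ of 0.5 = 0 (operand ≠ 0)
  (¬x ⊃ y): 0 ≤ 0, so result = 1
  (x ∧ x) = min(0.5, 0.5) = 0.5
  ((¬x ⊃ y) ⊃ (x ∧ x)): 1 > 0.5, so result = 0.5
  ((x ⊃ (¬y ⊃ y)) ∨ ((¬x ⊃ y) ⊃ (x ∧ x))) = max(0, 0.5) = 0.5
Checking all 9 assignments confirms none give a value below 0.50.

0.50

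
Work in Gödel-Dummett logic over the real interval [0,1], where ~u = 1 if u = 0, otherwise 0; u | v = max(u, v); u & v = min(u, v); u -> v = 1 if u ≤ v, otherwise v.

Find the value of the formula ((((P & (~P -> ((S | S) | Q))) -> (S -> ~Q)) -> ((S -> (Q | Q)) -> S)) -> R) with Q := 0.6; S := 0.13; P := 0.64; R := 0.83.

0.83

~P: Gödel ¬ of 0.64 = 0 (operand ≠ 0)
(S | S) = max(0.13, 0.13) = 0.13
((S | S) | Q) = max(0.13, 0.6) = 0.6
(~P -> ((S | S) | Q)): 0 ≤ 0.6, so result = 1
(P & (~P -> ((S | S) | Q))) = min(0.64, 1) = 0.64
~Q: Gödel ¬ of 0.6 = 0 (operand ≠ 0)
(S -> ~Q): 0.13 > 0, so result = 0
((P & (~P -> ((S | S) | Q))) -> (S -> ~Q)): 0.64 > 0, so result = 0
(Q | Q) = max(0.6, 0.6) = 0.6
(S -> (Q | Q)): 0.13 ≤ 0.6, so result = 1
((S -> (Q | Q)) -> S): 1 > 0.13, so result = 0.13
(((P & (~P -> ((S | S) | Q))) -> (S -> ~Q)) -> ((S -> (Q | Q)) -> S)): 0 ≤ 0.13, so result = 1
((((P & (~P -> ((S | S) | Q))) -> (S -> ~Q)) -> ((S -> (Q | Q)) -> S)) -> R): 1 > 0.83, so result = 0.83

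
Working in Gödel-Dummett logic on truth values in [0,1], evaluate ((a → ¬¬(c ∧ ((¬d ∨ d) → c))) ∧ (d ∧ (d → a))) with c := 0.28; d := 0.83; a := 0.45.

0.45

¬d: Gödel ¬ of 0.83 = 0 (operand ≠ 0)
(¬d ∨ d) = max(0, 0.83) = 0.83
((¬d ∨ d) → c): 0.83 > 0.28, so result = 0.28
(c ∧ ((¬d ∨ d) → c)) = min(0.28, 0.28) = 0.28
¬(c ∧ ((¬d ∨ d) → c)): Gödel ¬ of 0.28 = 0 (operand ≠ 0)
¬¬(c ∧ ((¬d ∨ d) → c)): Gödel ¬ of 0 = 1 (operand is 0)
(a → ¬¬(c ∧ ((¬d ∨ d) → c))): 0.45 ≤ 1, so result = 1
(d → a): 0.83 > 0.45, so result = 0.45
(d ∧ (d → a)) = min(0.83, 0.45) = 0.45
((a → ¬¬(c ∧ ((¬d ∨ d) → c))) ∧ (d ∧ (d → a))) = min(1, 0.45) = 0.45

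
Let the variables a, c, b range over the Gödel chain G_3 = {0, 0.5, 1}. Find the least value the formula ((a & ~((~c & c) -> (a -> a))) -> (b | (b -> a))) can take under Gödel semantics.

1.00

Every assignment gives 1. For instance at a = 0, c = 0, b = 0:
  ~c: Gödel ¬ of 0 = 1 (operand is 0)
  (~c & c) = min(1, 0) = 0
  (a -> a): 0 ≤ 0, so result = 1
  ((~c & c) -> (a -> a)): 0 ≤ 1, so result = 1
  ~((~c & c) -> (a -> a)): Gödel ¬ of 1 = 0 (operand ≠ 0)
  (a & ~((~c & c) -> (a -> a))) = min(0, 0) = 0
  (b -> a): 0 ≤ 0, so result = 1
  (b | (b -> a)) = max(0, 1) = 1
  ((a & ~((~c & c) -> (a -> a))) -> (b | (b -> a))): 0 ≤ 1, so result = 1
All 27 assignments give value 1 — the formula is a G_3-tautology.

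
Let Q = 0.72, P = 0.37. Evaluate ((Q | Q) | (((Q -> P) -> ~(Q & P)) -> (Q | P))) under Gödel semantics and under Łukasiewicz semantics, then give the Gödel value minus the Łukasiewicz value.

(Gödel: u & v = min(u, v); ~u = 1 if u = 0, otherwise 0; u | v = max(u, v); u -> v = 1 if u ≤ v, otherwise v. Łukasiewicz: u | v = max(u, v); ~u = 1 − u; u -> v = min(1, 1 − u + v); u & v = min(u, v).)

Gödel evaluation:
  (Q | Q) = max(0.72, 0.72) = 0.72
  (Q -> P): 0.72 > 0.37, so result = 0.37
  (Q & P) = min(0.72, 0.37) = 0.37
  ~(Q & P): Gödel ¬ of 0.37 = 0 (operand ≠ 0)
  ((Q -> P) -> ~(Q & P)): 0.37 > 0, so result = 0
  (Q | P) = max(0.72, 0.37) = 0.72
  (((Q -> P) -> ~(Q & P)) -> (Q | P)): 0 ≤ 0.72, so result = 1
  ((Q | Q) | (((Q -> P) -> ~(Q & P)) -> (Q | P))) = max(0.72, 1) = 1
  Gödel value = 1
Łukasiewicz evaluation:
  (Q | Q) = max(0.72, 0.72) = 0.72
  (Q -> P): min(1, 1 − 0.72 + 0.37) = 0.65
  (Q & P) = min(0.72, 0.37) = 0.37
  ~(Q & P): Łukasiewicz ¬ gives 1 − 0.37 = 0.63
  ((Q -> P) -> ~(Q & P)): min(1, 1 − 0.65 + 0.63) = 0.98
  (Q | P) = max(0.72, 0.37) = 0.72
  (((Q -> P) -> ~(Q & P)) -> (Q | P)): min(1, 1 − 0.98 + 0.72) = 0.74
  ((Q | Q) | (((Q -> P) -> ~(Q & P)) -> (Q | P))) = max(0.72, 0.74) = 0.74
  Łukasiewicz value = 0.74
Difference: 1 − 0.74 = 0.26

0.26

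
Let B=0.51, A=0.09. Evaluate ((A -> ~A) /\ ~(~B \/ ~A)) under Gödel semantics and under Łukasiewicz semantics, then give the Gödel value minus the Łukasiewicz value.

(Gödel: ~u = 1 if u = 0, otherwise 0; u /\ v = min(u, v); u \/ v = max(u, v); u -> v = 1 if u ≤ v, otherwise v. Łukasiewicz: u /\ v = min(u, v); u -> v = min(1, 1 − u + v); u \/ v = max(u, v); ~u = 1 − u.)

-0.09

Gödel evaluation:
  ~A: Gödel ¬ of 0.09 = 0 (operand ≠ 0)
  (A -> ~A): 0.09 > 0, so result = 0
  ~B: Gödel ¬ of 0.51 = 0 (operand ≠ 0)
  ~A: Gödel ¬ of 0.09 = 0 (operand ≠ 0)
  (~B \/ ~A) = max(0, 0) = 0
  ~(~B \/ ~A): Gödel ¬ of 0 = 1 (operand is 0)
  ((A -> ~A) /\ ~(~B \/ ~A)) = min(0, 1) = 0
  Gödel value = 0
Łukasiewicz evaluation:
  ~A: Łukasiewicz ¬ gives 1 − 0.09 = 0.91
  (A -> ~A): min(1, 1 − 0.09 + 0.91) = 1
  ~B: Łukasiewicz ¬ gives 1 − 0.51 = 0.49
  ~A: Łukasiewicz ¬ gives 1 − 0.09 = 0.91
  (~B \/ ~A) = max(0.49, 0.91) = 0.91
  ~(~B \/ ~A): Łukasiewicz ¬ gives 1 − 0.91 = 0.09
  ((A -> ~A) /\ ~(~B \/ ~A)) = min(1, 0.09) = 0.09
  Łukasiewicz value = 0.09
Difference: 0 − 0.09 = -0.09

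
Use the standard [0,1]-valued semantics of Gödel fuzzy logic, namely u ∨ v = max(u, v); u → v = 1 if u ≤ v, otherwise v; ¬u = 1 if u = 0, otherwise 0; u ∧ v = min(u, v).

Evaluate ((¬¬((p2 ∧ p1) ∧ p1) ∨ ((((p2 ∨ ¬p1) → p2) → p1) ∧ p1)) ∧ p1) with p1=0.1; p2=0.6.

0.10

(p2 ∧ p1) = min(0.6, 0.1) = 0.1
((p2 ∧ p1) ∧ p1) = min(0.1, 0.1) = 0.1
¬((p2 ∧ p1) ∧ p1): Gödel ¬ of 0.1 = 0 (operand ≠ 0)
¬¬((p2 ∧ p1) ∧ p1): Gödel ¬ of 0 = 1 (operand is 0)
¬p1: Gödel ¬ of 0.1 = 0 (operand ≠ 0)
(p2 ∨ ¬p1) = max(0.6, 0) = 0.6
((p2 ∨ ¬p1) → p2): 0.6 ≤ 0.6, so result = 1
(((p2 ∨ ¬p1) → p2) → p1): 1 > 0.1, so result = 0.1
((((p2 ∨ ¬p1) → p2) → p1) ∧ p1) = min(0.1, 0.1) = 0.1
(¬¬((p2 ∧ p1) ∧ p1) ∨ ((((p2 ∨ ¬p1) → p2) → p1) ∧ p1)) = max(1, 0.1) = 1
((¬¬((p2 ∧ p1) ∧ p1) ∨ ((((p2 ∨ ¬p1) → p2) → p1) ∧ p1)) ∧ p1) = min(1, 0.1) = 0.1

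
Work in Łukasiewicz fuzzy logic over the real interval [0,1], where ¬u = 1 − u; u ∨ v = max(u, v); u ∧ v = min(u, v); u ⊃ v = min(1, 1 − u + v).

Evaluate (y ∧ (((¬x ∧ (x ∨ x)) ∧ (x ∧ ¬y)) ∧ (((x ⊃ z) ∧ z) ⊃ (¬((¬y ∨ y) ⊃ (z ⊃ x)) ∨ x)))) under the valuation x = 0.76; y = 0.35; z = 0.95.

0.24

¬x: Łukasiewicz ¬ gives 1 − 0.76 = 0.24
(x ∨ x) = max(0.76, 0.76) = 0.76
(¬x ∧ (x ∨ x)) = min(0.24, 0.76) = 0.24
¬y: Łukasiewicz ¬ gives 1 − 0.35 = 0.65
(x ∧ ¬y) = min(0.76, 0.65) = 0.65
((¬x ∧ (x ∨ x)) ∧ (x ∧ ¬y)) = min(0.24, 0.65) = 0.24
(x ⊃ z): min(1, 1 − 0.76 + 0.95) = 1
((x ⊃ z) ∧ z) = min(1, 0.95) = 0.95
¬y: Łukasiewicz ¬ gives 1 − 0.35 = 0.65
(¬y ∨ y) = max(0.65, 0.35) = 0.65
(z ⊃ x): min(1, 1 − 0.95 + 0.76) = 0.81
((¬y ∨ y) ⊃ (z ⊃ x)): min(1, 1 − 0.65 + 0.81) = 1
¬((¬y ∨ y) ⊃ (z ⊃ x)): Łukasiewicz ¬ gives 1 − 1 = 0
(¬((¬y ∨ y) ⊃ (z ⊃ x)) ∨ x) = max(0, 0.76) = 0.76
(((x ⊃ z) ∧ z) ⊃ (¬((¬y ∨ y) ⊃ (z ⊃ x)) ∨ x)): min(1, 1 − 0.95 + 0.76) = 0.81
(((¬x ∧ (x ∨ x)) ∧ (x ∧ ¬y)) ∧ (((x ⊃ z) ∧ z) ⊃ (¬((¬y ∨ y) ⊃ (z ⊃ x)) ∨ x))) = min(0.24, 0.81) = 0.24
(y ∧ (((¬x ∧ (x ∨ x)) ∧ (x ∧ ¬y)) ∧ (((x ⊃ z) ∧ z) ⊃ (¬((¬y ∨ y) ⊃ (z ⊃ x)) ∨ x)))) = min(0.35, 0.24) = 0.24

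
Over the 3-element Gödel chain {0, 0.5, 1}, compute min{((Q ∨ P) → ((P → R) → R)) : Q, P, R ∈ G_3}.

0.00

The minimum is attained at Q = 0.5, P = 0, R = 0:
  (Q ∨ P) = max(0.5, 0) = 0.5
  (P → R): 0 ≤ 0, so result = 1
  ((P → R) → R): 1 > 0, so result = 0
  ((Q ∨ P) → ((P → R) → R)): 0.5 > 0, so result = 0
Checking all 27 assignments confirms none give a value below 0.00.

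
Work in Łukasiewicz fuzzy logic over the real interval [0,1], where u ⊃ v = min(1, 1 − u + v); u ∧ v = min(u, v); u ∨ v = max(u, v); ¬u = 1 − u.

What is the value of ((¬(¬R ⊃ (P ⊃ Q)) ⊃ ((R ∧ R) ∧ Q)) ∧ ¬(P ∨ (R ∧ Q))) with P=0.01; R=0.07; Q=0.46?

¬R: Łukasiewicz ¬ gives 1 − 0.07 = 0.93
(P ⊃ Q): min(1, 1 − 0.01 + 0.46) = 1
(¬R ⊃ (P ⊃ Q)): min(1, 1 − 0.93 + 1) = 1
¬(¬R ⊃ (P ⊃ Q)): Łukasiewicz ¬ gives 1 − 1 = 0
(R ∧ R) = min(0.07, 0.07) = 0.07
((R ∧ R) ∧ Q) = min(0.07, 0.46) = 0.07
(¬(¬R ⊃ (P ⊃ Q)) ⊃ ((R ∧ R) ∧ Q)): min(1, 1 − 0 + 0.07) = 1
(R ∧ Q) = min(0.07, 0.46) = 0.07
(P ∨ (R ∧ Q)) = max(0.01, 0.07) = 0.07
¬(P ∨ (R ∧ Q)): Łukasiewicz ¬ gives 1 − 0.07 = 0.93
((¬(¬R ⊃ (P ⊃ Q)) ⊃ ((R ∧ R) ∧ Q)) ∧ ¬(P ∨ (R ∧ Q))) = min(1, 0.93) = 0.93

0.93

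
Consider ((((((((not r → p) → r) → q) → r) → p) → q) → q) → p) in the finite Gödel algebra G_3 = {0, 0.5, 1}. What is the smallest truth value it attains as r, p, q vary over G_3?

The minimum is attained at r = 0, p = 0, q = 0.5:
  not r: Gödel ¬ of 0 = 1 (operand is 0)
  (not r → p): 1 > 0, so result = 0
  ((not r → p) → r): 0 ≤ 0, so result = 1
  (((not r → p) → r) → q): 1 > 0.5, so result = 0.5
  ((((not r → p) → r) → q) → r): 0.5 > 0, so result = 0
  (((((not r → p) → r) → q) → r) → p): 0 ≤ 0, so result = 1
  ((((((not r → p) → r) → q) → r) → p) → q): 1 > 0.5, so result = 0.5
  (((((((not r → p) → r) → q) → r) → p) → q) → q): 0.5 ≤ 0.5, so result = 1
  ((((((((not r → p) → r) → q) → r) → p) → q) → q) → p): 1 > 0, so result = 0
Checking all 27 assignments confirms none give a value below 0.00.

0.00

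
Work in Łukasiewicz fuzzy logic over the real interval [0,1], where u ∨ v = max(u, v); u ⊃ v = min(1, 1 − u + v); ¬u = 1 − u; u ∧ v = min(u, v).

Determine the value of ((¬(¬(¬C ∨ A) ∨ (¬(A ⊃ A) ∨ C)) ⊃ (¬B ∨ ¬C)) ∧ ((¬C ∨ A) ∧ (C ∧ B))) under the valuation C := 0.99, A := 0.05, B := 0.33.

¬C: Łukasiewicz ¬ gives 1 − 0.99 = 0.01
(¬C ∨ A) = max(0.01, 0.05) = 0.05
¬(¬C ∨ A): Łukasiewicz ¬ gives 1 − 0.05 = 0.95
(A ⊃ A): min(1, 1 − 0.05 + 0.05) = 1
¬(A ⊃ A): Łukasiewicz ¬ gives 1 − 1 = 0
(¬(A ⊃ A) ∨ C) = max(0, 0.99) = 0.99
(¬(¬C ∨ A) ∨ (¬(A ⊃ A) ∨ C)) = max(0.95, 0.99) = 0.99
¬(¬(¬C ∨ A) ∨ (¬(A ⊃ A) ∨ C)): Łukasiewicz ¬ gives 1 − 0.99 = 0.01
¬B: Łukasiewicz ¬ gives 1 − 0.33 = 0.67
¬C: Łukasiewicz ¬ gives 1 − 0.99 = 0.01
(¬B ∨ ¬C) = max(0.67, 0.01) = 0.67
(¬(¬(¬C ∨ A) ∨ (¬(A ⊃ A) ∨ C)) ⊃ (¬B ∨ ¬C)): min(1, 1 − 0.01 + 0.67) = 1
¬C: Łukasiewicz ¬ gives 1 − 0.99 = 0.01
(¬C ∨ A) = max(0.01, 0.05) = 0.05
(C ∧ B) = min(0.99, 0.33) = 0.33
((¬C ∨ A) ∧ (C ∧ B)) = min(0.05, 0.33) = 0.05
((¬(¬(¬C ∨ A) ∨ (¬(A ⊃ A) ∨ C)) ⊃ (¬B ∨ ¬C)) ∧ ((¬C ∨ A) ∧ (C ∧ B))) = min(1, 0.05) = 0.05

0.05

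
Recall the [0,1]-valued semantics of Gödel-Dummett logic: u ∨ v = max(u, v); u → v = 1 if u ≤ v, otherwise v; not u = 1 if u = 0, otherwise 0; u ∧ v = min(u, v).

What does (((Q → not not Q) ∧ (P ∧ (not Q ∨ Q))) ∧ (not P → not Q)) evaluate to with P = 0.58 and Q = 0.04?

not Q: Gödel ¬ of 0.04 = 0 (operand ≠ 0)
not not Q: Gödel ¬ of 0 = 1 (operand is 0)
(Q → not not Q): 0.04 ≤ 1, so result = 1
not Q: Gödel ¬ of 0.04 = 0 (operand ≠ 0)
(not Q ∨ Q) = max(0, 0.04) = 0.04
(P ∧ (not Q ∨ Q)) = min(0.58, 0.04) = 0.04
((Q → not not Q) ∧ (P ∧ (not Q ∨ Q))) = min(1, 0.04) = 0.04
not P: Gödel ¬ of 0.58 = 0 (operand ≠ 0)
not Q: Gödel ¬ of 0.04 = 0 (operand ≠ 0)
(not P → not Q): 0 ≤ 0, so result = 1
(((Q → not not Q) ∧ (P ∧ (not Q ∨ Q))) ∧ (not P → not Q)) = min(0.04, 1) = 0.04

0.04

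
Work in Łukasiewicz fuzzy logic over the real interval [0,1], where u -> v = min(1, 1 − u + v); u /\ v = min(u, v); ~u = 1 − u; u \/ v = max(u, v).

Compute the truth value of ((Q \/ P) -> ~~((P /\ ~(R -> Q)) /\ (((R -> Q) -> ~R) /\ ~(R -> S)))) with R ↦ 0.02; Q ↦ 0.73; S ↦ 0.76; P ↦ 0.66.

(Q \/ P) = max(0.73, 0.66) = 0.73
(R -> Q): min(1, 1 − 0.02 + 0.73) = 1
~(R -> Q): Łukasiewicz ¬ gives 1 − 1 = 0
(P /\ ~(R -> Q)) = min(0.66, 0) = 0
(R -> Q): min(1, 1 − 0.02 + 0.73) = 1
~R: Łukasiewicz ¬ gives 1 − 0.02 = 0.98
((R -> Q) -> ~R): min(1, 1 − 1 + 0.98) = 0.98
(R -> S): min(1, 1 − 0.02 + 0.76) = 1
~(R -> S): Łukasiewicz ¬ gives 1 − 1 = 0
(((R -> Q) -> ~R) /\ ~(R -> S)) = min(0.98, 0) = 0
((P /\ ~(R -> Q)) /\ (((R -> Q) -> ~R) /\ ~(R -> S))) = min(0, 0) = 0
~((P /\ ~(R -> Q)) /\ (((R -> Q) -> ~R) /\ ~(R -> S))): Łukasiewicz ¬ gives 1 − 0 = 1
~~((P /\ ~(R -> Q)) /\ (((R -> Q) -> ~R) /\ ~(R -> S))): Łukasiewicz ¬ gives 1 − 1 = 0
((Q \/ P) -> ~~((P /\ ~(R -> Q)) /\ (((R -> Q) -> ~R) /\ ~(R -> S)))): min(1, 1 − 0.73 + 0) = 0.27

0.27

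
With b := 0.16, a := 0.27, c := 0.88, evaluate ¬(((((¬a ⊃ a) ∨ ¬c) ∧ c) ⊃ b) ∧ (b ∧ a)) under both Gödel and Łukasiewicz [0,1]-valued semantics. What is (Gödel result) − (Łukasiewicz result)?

Gödel evaluation:
  ¬a: Gödel ¬ of 0.27 = 0 (operand ≠ 0)
  (¬a ⊃ a): 0 ≤ 0.27, so result = 1
  ¬c: Gödel ¬ of 0.88 = 0 (operand ≠ 0)
  ((¬a ⊃ a) ∨ ¬c) = max(1, 0) = 1
  (((¬a ⊃ a) ∨ ¬c) ∧ c) = min(1, 0.88) = 0.88
  ((((¬a ⊃ a) ∨ ¬c) ∧ c) ⊃ b): 0.88 > 0.16, so result = 0.16
  (b ∧ a) = min(0.16, 0.27) = 0.16
  (((((¬a ⊃ a) ∨ ¬c) ∧ c) ⊃ b) ∧ (b ∧ a)) = min(0.16, 0.16) = 0.16
  ¬(((((¬a ⊃ a) ∨ ¬c) ∧ c) ⊃ b) ∧ (b ∧ a)): Gödel ¬ of 0.16 = 0 (operand ≠ 0)
  Gödel value = 0
Łukasiewicz evaluation:
  ¬a: Łukasiewicz ¬ gives 1 − 0.27 = 0.73
  (¬a ⊃ a): min(1, 1 − 0.73 + 0.27) = 0.54
  ¬c: Łukasiewicz ¬ gives 1 − 0.88 = 0.12
  ((¬a ⊃ a) ∨ ¬c) = max(0.54, 0.12) = 0.54
  (((¬a ⊃ a) ∨ ¬c) ∧ c) = min(0.54, 0.88) = 0.54
  ((((¬a ⊃ a) ∨ ¬c) ∧ c) ⊃ b): min(1, 1 − 0.54 + 0.16) = 0.62
  (b ∧ a) = min(0.16, 0.27) = 0.16
  (((((¬a ⊃ a) ∨ ¬c) ∧ c) ⊃ b) ∧ (b ∧ a)) = min(0.62, 0.16) = 0.16
  ¬(((((¬a ⊃ a) ∨ ¬c) ∧ c) ⊃ b) ∧ (b ∧ a)): Łukasiewicz ¬ gives 1 − 0.16 = 0.84
  Łukasiewicz value = 0.84
Difference: 0 − 0.84 = -0.84

-0.84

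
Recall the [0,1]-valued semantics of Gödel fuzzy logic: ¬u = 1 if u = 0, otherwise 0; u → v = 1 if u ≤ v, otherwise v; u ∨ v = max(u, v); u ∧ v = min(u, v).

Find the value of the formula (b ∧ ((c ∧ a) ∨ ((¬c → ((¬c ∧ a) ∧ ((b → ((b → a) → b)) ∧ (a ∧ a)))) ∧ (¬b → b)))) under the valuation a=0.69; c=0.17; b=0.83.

0.83

(c ∧ a) = min(0.17, 0.69) = 0.17
¬c: Gödel ¬ of 0.17 = 0 (operand ≠ 0)
¬c: Gödel ¬ of 0.17 = 0 (operand ≠ 0)
(¬c ∧ a) = min(0, 0.69) = 0
(b → a): 0.83 > 0.69, so result = 0.69
((b → a) → b): 0.69 ≤ 0.83, so result = 1
(b → ((b → a) → b)): 0.83 ≤ 1, so result = 1
(a ∧ a) = min(0.69, 0.69) = 0.69
((b → ((b → a) → b)) ∧ (a ∧ a)) = min(1, 0.69) = 0.69
((¬c ∧ a) ∧ ((b → ((b → a) → b)) ∧ (a ∧ a))) = min(0, 0.69) = 0
(¬c → ((¬c ∧ a) ∧ ((b → ((b → a) → b)) ∧ (a ∧ a)))): 0 ≤ 0, so result = 1
¬b: Gödel ¬ of 0.83 = 0 (operand ≠ 0)
(¬b → b): 0 ≤ 0.83, so result = 1
((¬c → ((¬c ∧ a) ∧ ((b → ((b → a) → b)) ∧ (a ∧ a)))) ∧ (¬b → b)) = min(1, 1) = 1
((c ∧ a) ∨ ((¬c → ((¬c ∧ a) ∧ ((b → ((b → a) → b)) ∧ (a ∧ a)))) ∧ (¬b → b))) = max(0.17, 1) = 1
(b ∧ ((c ∧ a) ∨ ((¬c → ((¬c ∧ a) ∧ ((b → ((b → a) → b)) ∧ (a ∧ a)))) ∧ (¬b → b)))) = min(0.83, 1) = 0.83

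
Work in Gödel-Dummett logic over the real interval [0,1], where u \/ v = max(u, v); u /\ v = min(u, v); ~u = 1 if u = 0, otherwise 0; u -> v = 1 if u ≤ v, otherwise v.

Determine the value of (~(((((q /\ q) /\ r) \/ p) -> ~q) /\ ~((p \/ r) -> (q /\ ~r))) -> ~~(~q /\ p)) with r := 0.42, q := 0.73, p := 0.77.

(q /\ q) = min(0.73, 0.73) = 0.73
((q /\ q) /\ r) = min(0.73, 0.42) = 0.42
(((q /\ q) /\ r) \/ p) = max(0.42, 0.77) = 0.77
~q: Gödel ¬ of 0.73 = 0 (operand ≠ 0)
((((q /\ q) /\ r) \/ p) -> ~q): 0.77 > 0, so result = 0
(p \/ r) = max(0.77, 0.42) = 0.77
~r: Gödel ¬ of 0.42 = 0 (operand ≠ 0)
(q /\ ~r) = min(0.73, 0) = 0
((p \/ r) -> (q /\ ~r)): 0.77 > 0, so result = 0
~((p \/ r) -> (q /\ ~r)): Gödel ¬ of 0 = 1 (operand is 0)
(((((q /\ q) /\ r) \/ p) -> ~q) /\ ~((p \/ r) -> (q /\ ~r))) = min(0, 1) = 0
~(((((q /\ q) /\ r) \/ p) -> ~q) /\ ~((p \/ r) -> (q /\ ~r))): Gödel ¬ of 0 = 1 (operand is 0)
~q: Gödel ¬ of 0.73 = 0 (operand ≠ 0)
(~q /\ p) = min(0, 0.77) = 0
~(~q /\ p): Gödel ¬ of 0 = 1 (operand is 0)
~~(~q /\ p): Gödel ¬ of 1 = 0 (operand ≠ 0)
(~(((((q /\ q) /\ r) \/ p) -> ~q) /\ ~((p \/ r) -> (q /\ ~r))) -> ~~(~q /\ p)): 1 > 0, so result = 0

0.00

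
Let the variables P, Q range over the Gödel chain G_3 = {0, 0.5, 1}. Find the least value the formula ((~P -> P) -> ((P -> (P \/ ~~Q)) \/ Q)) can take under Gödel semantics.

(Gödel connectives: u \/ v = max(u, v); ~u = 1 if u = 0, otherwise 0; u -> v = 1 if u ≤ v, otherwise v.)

Every assignment gives 1. For instance at P = 0, Q = 0:
  ~P: Gödel ¬ of 0 = 1 (operand is 0)
  (~P -> P): 1 > 0, so result = 0
  ~Q: Gödel ¬ of 0 = 1 (operand is 0)
  ~~Q: Gödel ¬ of 1 = 0 (operand ≠ 0)
  (P \/ ~~Q) = max(0, 0) = 0
  (P -> (P \/ ~~Q)): 0 ≤ 0, so result = 1
  ((P -> (P \/ ~~Q)) \/ Q) = max(1, 0) = 1
  ((~P -> P) -> ((P -> (P \/ ~~Q)) \/ Q)): 0 ≤ 1, so result = 1
All 9 assignments give value 1 — the formula is a G_3-tautology.

1.00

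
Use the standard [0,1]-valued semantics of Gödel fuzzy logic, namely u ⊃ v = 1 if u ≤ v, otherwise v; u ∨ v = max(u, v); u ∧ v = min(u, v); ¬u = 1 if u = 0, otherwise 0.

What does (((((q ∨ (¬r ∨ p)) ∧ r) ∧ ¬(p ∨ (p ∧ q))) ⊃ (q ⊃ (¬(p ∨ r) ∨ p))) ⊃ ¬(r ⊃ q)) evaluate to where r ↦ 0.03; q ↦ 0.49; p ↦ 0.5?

0.00

¬r: Gödel ¬ of 0.03 = 0 (operand ≠ 0)
(¬r ∨ p) = max(0, 0.5) = 0.5
(q ∨ (¬r ∨ p)) = max(0.49, 0.5) = 0.5
((q ∨ (¬r ∨ p)) ∧ r) = min(0.5, 0.03) = 0.03
(p ∧ q) = min(0.5, 0.49) = 0.49
(p ∨ (p ∧ q)) = max(0.5, 0.49) = 0.5
¬(p ∨ (p ∧ q)): Gödel ¬ of 0.5 = 0 (operand ≠ 0)
(((q ∨ (¬r ∨ p)) ∧ r) ∧ ¬(p ∨ (p ∧ q))) = min(0.03, 0) = 0
(p ∨ r) = max(0.5, 0.03) = 0.5
¬(p ∨ r): Gödel ¬ of 0.5 = 0 (operand ≠ 0)
(¬(p ∨ r) ∨ p) = max(0, 0.5) = 0.5
(q ⊃ (¬(p ∨ r) ∨ p)): 0.49 ≤ 0.5, so result = 1
((((q ∨ (¬r ∨ p)) ∧ r) ∧ ¬(p ∨ (p ∧ q))) ⊃ (q ⊃ (¬(p ∨ r) ∨ p))): 0 ≤ 1, so result = 1
(r ⊃ q): 0.03 ≤ 0.49, so result = 1
¬(r ⊃ q): Gödel ¬ of 1 = 0 (operand ≠ 0)
(((((q ∨ (¬r ∨ p)) ∧ r) ∧ ¬(p ∨ (p ∧ q))) ⊃ (q ⊃ (¬(p ∨ r) ∨ p))) ⊃ ¬(r ⊃ q)): 1 > 0, so result = 0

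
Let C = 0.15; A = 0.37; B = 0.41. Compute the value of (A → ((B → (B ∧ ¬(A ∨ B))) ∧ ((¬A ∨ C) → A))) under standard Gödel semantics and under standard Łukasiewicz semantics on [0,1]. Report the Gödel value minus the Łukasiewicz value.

Gödel evaluation:
  (A ∨ B) = max(0.37, 0.41) = 0.41
  ¬(A ∨ B): Gödel ¬ of 0.41 = 0 (operand ≠ 0)
  (B ∧ ¬(A ∨ B)) = min(0.41, 0) = 0
  (B → (B ∧ ¬(A ∨ B))): 0.41 > 0, so result = 0
  ¬A: Gödel ¬ of 0.37 = 0 (operand ≠ 0)
  (¬A ∨ C) = max(0, 0.15) = 0.15
  ((¬A ∨ C) → A): 0.15 ≤ 0.37, so result = 1
  ((B → (B ∧ ¬(A ∨ B))) ∧ ((¬A ∨ C) → A)) = min(0, 1) = 0
  (A → ((B → (B ∧ ¬(A ∨ B))) ∧ ((¬A ∨ C) → A))): 0.37 > 0, so result = 0
  Gödel value = 0
Łukasiewicz evaluation:
  (A ∨ B) = max(0.37, 0.41) = 0.41
  ¬(A ∨ B): Łukasiewicz ¬ gives 1 − 0.41 = 0.59
  (B ∧ ¬(A ∨ B)) = min(0.41, 0.59) = 0.41
  (B → (B ∧ ¬(A ∨ B))): min(1, 1 − 0.41 + 0.41) = 1
  ¬A: Łukasiewicz ¬ gives 1 − 0.37 = 0.63
  (¬A ∨ C) = max(0.63, 0.15) = 0.63
  ((¬A ∨ C) → A): min(1, 1 − 0.63 + 0.37) = 0.74
  ((B → (B ∧ ¬(A ∨ B))) ∧ ((¬A ∨ C) → A)) = min(1, 0.74) = 0.74
  (A → ((B → (B ∧ ¬(A ∨ B))) ∧ ((¬A ∨ C) → A))): min(1, 1 − 0.37 + 0.74) = 1
  Łukasiewicz value = 1
Difference: 0 − 1 = -1.00

-1.00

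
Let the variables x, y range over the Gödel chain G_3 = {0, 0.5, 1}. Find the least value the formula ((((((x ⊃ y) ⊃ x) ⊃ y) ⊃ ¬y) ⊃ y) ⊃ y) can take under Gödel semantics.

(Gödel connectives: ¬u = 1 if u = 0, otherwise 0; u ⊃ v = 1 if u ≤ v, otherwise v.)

The minimum is attained at x = 0, y = 0.5:
  (x ⊃ y): 0 ≤ 0.5, so result = 1
  ((x ⊃ y) ⊃ x): 1 > 0, so result = 0
  (((x ⊃ y) ⊃ x) ⊃ y): 0 ≤ 0.5, so result = 1
  ¬y: Gödel ¬ of 0.5 = 0 (operand ≠ 0)
  ((((x ⊃ y) ⊃ x) ⊃ y) ⊃ ¬y): 1 > 0, so result = 0
  (((((x ⊃ y) ⊃ x) ⊃ y) ⊃ ¬y) ⊃ y): 0 ≤ 0.5, so result = 1
  ((((((x ⊃ y) ⊃ x) ⊃ y) ⊃ ¬y) ⊃ y) ⊃ y): 1 > 0.5, so result = 0.5
Checking all 9 assignments confirms none give a value below 0.50.

0.50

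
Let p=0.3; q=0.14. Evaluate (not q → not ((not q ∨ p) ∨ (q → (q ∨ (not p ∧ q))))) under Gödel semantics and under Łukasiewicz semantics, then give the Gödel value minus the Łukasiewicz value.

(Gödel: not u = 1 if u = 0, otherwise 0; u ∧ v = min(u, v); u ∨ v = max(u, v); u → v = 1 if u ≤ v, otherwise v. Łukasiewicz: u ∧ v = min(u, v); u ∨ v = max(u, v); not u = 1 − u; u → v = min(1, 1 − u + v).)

0.86

Gödel evaluation:
  not q: Gödel ¬ of 0.14 = 0 (operand ≠ 0)
  not q: Gödel ¬ of 0.14 = 0 (operand ≠ 0)
  (not q ∨ p) = max(0, 0.3) = 0.3
  not p: Gödel ¬ of 0.3 = 0 (operand ≠ 0)
  (not p ∧ q) = min(0, 0.14) = 0
  (q ∨ (not p ∧ q)) = max(0.14, 0) = 0.14
  (q → (q ∨ (not p ∧ q))): 0.14 ≤ 0.14, so result = 1
  ((not q ∨ p) ∨ (q → (q ∨ (not p ∧ q)))) = max(0.3, 1) = 1
  not ((not q ∨ p) ∨ (q → (q ∨ (not p ∧ q)))): Gödel ¬ of 1 = 0 (operand ≠ 0)
  (not q → not ((not q ∨ p) ∨ (q → (q ∨ (not p ∧ q))))): 0 ≤ 0, so result = 1
  Gödel value = 1
Łukasiewicz evaluation:
  not q: Łukasiewicz ¬ gives 1 − 0.14 = 0.86
  not q: Łukasiewicz ¬ gives 1 − 0.14 = 0.86
  (not q ∨ p) = max(0.86, 0.3) = 0.86
  not p: Łukasiewicz ¬ gives 1 − 0.3 = 0.7
  (not p ∧ q) = min(0.7, 0.14) = 0.14
  (q ∨ (not p ∧ q)) = max(0.14, 0.14) = 0.14
  (q → (q ∨ (not p ∧ q))): min(1, 1 − 0.14 + 0.14) = 1
  ((not q ∨ p) ∨ (q → (q ∨ (not p ∧ q)))) = max(0.86, 1) = 1
  not ((not q ∨ p) ∨ (q → (q ∨ (not p ∧ q)))): Łukasiewicz ¬ gives 1 − 1 = 0
  (not q → not ((not q ∨ p) ∨ (q → (q ∨ (not p ∧ q))))): min(1, 1 − 0.86 + 0) = 0.14
  Łukasiewicz value = 0.14
Difference: 1 − 0.14 = 0.86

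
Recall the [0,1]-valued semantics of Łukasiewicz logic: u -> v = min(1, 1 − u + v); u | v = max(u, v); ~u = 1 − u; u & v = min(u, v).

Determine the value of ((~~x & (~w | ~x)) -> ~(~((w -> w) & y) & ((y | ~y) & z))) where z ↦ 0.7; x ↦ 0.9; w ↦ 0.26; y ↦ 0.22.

~x: Łukasiewicz ¬ gives 1 − 0.9 = 0.1
~~x: Łukasiewicz ¬ gives 1 − 0.1 = 0.9
~w: Łukasiewicz ¬ gives 1 − 0.26 = 0.74
~x: Łukasiewicz ¬ gives 1 − 0.9 = 0.1
(~w | ~x) = max(0.74, 0.1) = 0.74
(~~x & (~w | ~x)) = min(0.9, 0.74) = 0.74
(w -> w): min(1, 1 − 0.26 + 0.26) = 1
((w -> w) & y) = min(1, 0.22) = 0.22
~((w -> w) & y): Łukasiewicz ¬ gives 1 − 0.22 = 0.78
~y: Łukasiewicz ¬ gives 1 − 0.22 = 0.78
(y | ~y) = max(0.22, 0.78) = 0.78
((y | ~y) & z) = min(0.78, 0.7) = 0.7
(~((w -> w) & y) & ((y | ~y) & z)) = min(0.78, 0.7) = 0.7
~(~((w -> w) & y) & ((y | ~y) & z)): Łukasiewicz ¬ gives 1 − 0.7 = 0.3
((~~x & (~w | ~x)) -> ~(~((w -> w) & y) & ((y | ~y) & z))): min(1, 1 − 0.74 + 0.3) = 0.56

0.56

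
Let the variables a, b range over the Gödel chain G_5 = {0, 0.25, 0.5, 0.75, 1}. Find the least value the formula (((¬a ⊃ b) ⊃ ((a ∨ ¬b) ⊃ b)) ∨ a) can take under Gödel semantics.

The minimum is attained at a = 0.25, b = 0:
  ¬a: Gödel ¬ of 0.25 = 0 (operand ≠ 0)
  (¬a ⊃ b): 0 ≤ 0, so result = 1
  ¬b: Gödel ¬ of 0 = 1 (operand is 0)
  (a ∨ ¬b) = max(0.25, 1) = 1
  ((a ∨ ¬b) ⊃ b): 1 > 0, so result = 0
  ((¬a ⊃ b) ⊃ ((a ∨ ¬b) ⊃ b)): 1 > 0, so result = 0
  (((¬a ⊃ b) ⊃ ((a ∨ ¬b) ⊃ b)) ∨ a) = max(0, 0.25) = 0.25
Checking all 25 assignments confirms none give a value below 0.25.

0.25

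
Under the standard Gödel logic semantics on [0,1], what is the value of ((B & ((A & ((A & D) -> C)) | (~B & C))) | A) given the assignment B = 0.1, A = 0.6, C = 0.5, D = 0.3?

0.60

(A & D) = min(0.6, 0.3) = 0.3
((A & D) -> C): 0.3 ≤ 0.5, so result = 1
(A & ((A & D) -> C)) = min(0.6, 1) = 0.6
~B: Gödel ¬ of 0.1 = 0 (operand ≠ 0)
(~B & C) = min(0, 0.5) = 0
((A & ((A & D) -> C)) | (~B & C)) = max(0.6, 0) = 0.6
(B & ((A & ((A & D) -> C)) | (~B & C))) = min(0.1, 0.6) = 0.1
((B & ((A & ((A & D) -> C)) | (~B & C))) | A) = max(0.1, 0.6) = 0.6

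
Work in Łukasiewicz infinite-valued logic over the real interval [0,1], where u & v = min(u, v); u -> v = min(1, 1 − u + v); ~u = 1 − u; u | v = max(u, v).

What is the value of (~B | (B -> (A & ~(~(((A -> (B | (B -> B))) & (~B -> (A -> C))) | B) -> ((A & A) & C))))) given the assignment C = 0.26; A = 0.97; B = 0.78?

~B: Łukasiewicz ¬ gives 1 − 0.78 = 0.22
(B -> B): min(1, 1 − 0.78 + 0.78) = 1
(B | (B -> B)) = max(0.78, 1) = 1
(A -> (B | (B -> B))): min(1, 1 − 0.97 + 1) = 1
~B: Łukasiewicz ¬ gives 1 − 0.78 = 0.22
(A -> C): min(1, 1 − 0.97 + 0.26) = 0.29
(~B -> (A -> C)): min(1, 1 − 0.22 + 0.29) = 1
((A -> (B | (B -> B))) & (~B -> (A -> C))) = min(1, 1) = 1
(((A -> (B | (B -> B))) & (~B -> (A -> C))) | B) = max(1, 0.78) = 1
~(((A -> (B | (B -> B))) & (~B -> (A -> C))) | B): Łukasiewicz ¬ gives 1 − 1 = 0
(A & A) = min(0.97, 0.97) = 0.97
((A & A) & C) = min(0.97, 0.26) = 0.26
(~(((A -> (B | (B -> B))) & (~B -> (A -> C))) | B) -> ((A & A) & C)): min(1, 1 − 0 + 0.26) = 1
~(~(((A -> (B | (B -> B))) & (~B -> (A -> C))) | B) -> ((A & A) & C)): Łukasiewicz ¬ gives 1 − 1 = 0
(A & ~(~(((A -> (B | (B -> B))) & (~B -> (A -> C))) | B) -> ((A & A) & C))) = min(0.97, 0) = 0
(B -> (A & ~(~(((A -> (B | (B -> B))) & (~B -> (A -> C))) | B) -> ((A & A) & C)))): min(1, 1 − 0.78 + 0) = 0.22
(~B | (B -> (A & ~(~(((A -> (B | (B -> B))) & (~B -> (A -> C))) | B) -> ((A & A) & C))))) = max(0.22, 0.22) = 0.22

0.22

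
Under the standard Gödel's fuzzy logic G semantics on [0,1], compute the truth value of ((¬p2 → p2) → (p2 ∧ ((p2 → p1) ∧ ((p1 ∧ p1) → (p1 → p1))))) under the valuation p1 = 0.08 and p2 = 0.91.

0.08

¬p2: Gödel ¬ of 0.91 = 0 (operand ≠ 0)
(¬p2 → p2): 0 ≤ 0.91, so result = 1
(p2 → p1): 0.91 > 0.08, so result = 0.08
(p1 ∧ p1) = min(0.08, 0.08) = 0.08
(p1 → p1): 0.08 ≤ 0.08, so result = 1
((p1 ∧ p1) → (p1 → p1)): 0.08 ≤ 1, so result = 1
((p2 → p1) ∧ ((p1 ∧ p1) → (p1 → p1))) = min(0.08, 1) = 0.08
(p2 ∧ ((p2 → p1) ∧ ((p1 ∧ p1) → (p1 → p1)))) = min(0.91, 0.08) = 0.08
((¬p2 → p2) → (p2 ∧ ((p2 → p1) ∧ ((p1 ∧ p1) → (p1 → p1))))): 1 > 0.08, so result = 0.08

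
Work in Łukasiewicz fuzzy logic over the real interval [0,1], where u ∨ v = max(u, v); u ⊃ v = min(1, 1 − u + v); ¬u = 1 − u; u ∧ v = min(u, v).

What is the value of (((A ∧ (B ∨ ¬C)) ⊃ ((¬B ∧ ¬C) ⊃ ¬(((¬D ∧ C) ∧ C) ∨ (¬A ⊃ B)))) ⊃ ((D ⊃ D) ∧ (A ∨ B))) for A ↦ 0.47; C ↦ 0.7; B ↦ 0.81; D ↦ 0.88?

¬C: Łukasiewicz ¬ gives 1 − 0.7 = 0.3
(B ∨ ¬C) = max(0.81, 0.3) = 0.81
(A ∧ (B ∨ ¬C)) = min(0.47, 0.81) = 0.47
¬B: Łukasiewicz ¬ gives 1 − 0.81 = 0.19
¬C: Łukasiewicz ¬ gives 1 − 0.7 = 0.3
(¬B ∧ ¬C) = min(0.19, 0.3) = 0.19
¬D: Łukasiewicz ¬ gives 1 − 0.88 = 0.12
(¬D ∧ C) = min(0.12, 0.7) = 0.12
((¬D ∧ C) ∧ C) = min(0.12, 0.7) = 0.12
¬A: Łukasiewicz ¬ gives 1 − 0.47 = 0.53
(¬A ⊃ B): min(1, 1 − 0.53 + 0.81) = 1
(((¬D ∧ C) ∧ C) ∨ (¬A ⊃ B)) = max(0.12, 1) = 1
¬(((¬D ∧ C) ∧ C) ∨ (¬A ⊃ B)): Łukasiewicz ¬ gives 1 − 1 = 0
((¬B ∧ ¬C) ⊃ ¬(((¬D ∧ C) ∧ C) ∨ (¬A ⊃ B))): min(1, 1 − 0.19 + 0) = 0.81
((A ∧ (B ∨ ¬C)) ⊃ ((¬B ∧ ¬C) ⊃ ¬(((¬D ∧ C) ∧ C) ∨ (¬A ⊃ B)))): min(1, 1 − 0.47 + 0.81) = 1
(D ⊃ D): min(1, 1 − 0.88 + 0.88) = 1
(A ∨ B) = max(0.47, 0.81) = 0.81
((D ⊃ D) ∧ (A ∨ B)) = min(1, 0.81) = 0.81
(((A ∧ (B ∨ ¬C)) ⊃ ((¬B ∧ ¬C) ⊃ ¬(((¬D ∧ C) ∧ C) ∨ (¬A ⊃ B)))) ⊃ ((D ⊃ D) ∧ (A ∨ B))): min(1, 1 − 1 + 0.81) = 0.81

0.81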